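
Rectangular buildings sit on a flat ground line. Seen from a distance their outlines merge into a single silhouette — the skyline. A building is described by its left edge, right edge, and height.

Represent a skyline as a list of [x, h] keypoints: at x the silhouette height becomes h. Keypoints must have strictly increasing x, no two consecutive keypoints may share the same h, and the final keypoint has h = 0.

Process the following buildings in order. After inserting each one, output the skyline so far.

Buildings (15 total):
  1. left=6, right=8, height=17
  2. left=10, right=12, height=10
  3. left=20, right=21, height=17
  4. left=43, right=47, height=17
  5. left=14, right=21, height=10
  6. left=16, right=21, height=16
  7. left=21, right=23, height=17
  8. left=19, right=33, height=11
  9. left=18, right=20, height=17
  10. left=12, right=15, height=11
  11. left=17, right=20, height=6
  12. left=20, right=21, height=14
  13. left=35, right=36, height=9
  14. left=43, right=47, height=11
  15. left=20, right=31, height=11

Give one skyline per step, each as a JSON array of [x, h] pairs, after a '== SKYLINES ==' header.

== SKYLINES ==
[[6,17],[8,0]]
[[6,17],[8,0],[10,10],[12,0]]
[[6,17],[8,0],[10,10],[12,0],[20,17],[21,0]]
[[6,17],[8,0],[10,10],[12,0],[20,17],[21,0],[43,17],[47,0]]
[[6,17],[8,0],[10,10],[12,0],[14,10],[20,17],[21,0],[43,17],[47,0]]
[[6,17],[8,0],[10,10],[12,0],[14,10],[16,16],[20,17],[21,0],[43,17],[47,0]]
[[6,17],[8,0],[10,10],[12,0],[14,10],[16,16],[20,17],[23,0],[43,17],[47,0]]
[[6,17],[8,0],[10,10],[12,0],[14,10],[16,16],[20,17],[23,11],[33,0],[43,17],[47,0]]
[[6,17],[8,0],[10,10],[12,0],[14,10],[16,16],[18,17],[23,11],[33,0],[43,17],[47,0]]
[[6,17],[8,0],[10,10],[12,11],[15,10],[16,16],[18,17],[23,11],[33,0],[43,17],[47,0]]
[[6,17],[8,0],[10,10],[12,11],[15,10],[16,16],[18,17],[23,11],[33,0],[43,17],[47,0]]
[[6,17],[8,0],[10,10],[12,11],[15,10],[16,16],[18,17],[23,11],[33,0],[43,17],[47,0]]
[[6,17],[8,0],[10,10],[12,11],[15,10],[16,16],[18,17],[23,11],[33,0],[35,9],[36,0],[43,17],[47,0]]
[[6,17],[8,0],[10,10],[12,11],[15,10],[16,16],[18,17],[23,11],[33,0],[35,9],[36,0],[43,17],[47,0]]
[[6,17],[8,0],[10,10],[12,11],[15,10],[16,16],[18,17],[23,11],[33,0],[35,9],[36,0],[43,17],[47,0]]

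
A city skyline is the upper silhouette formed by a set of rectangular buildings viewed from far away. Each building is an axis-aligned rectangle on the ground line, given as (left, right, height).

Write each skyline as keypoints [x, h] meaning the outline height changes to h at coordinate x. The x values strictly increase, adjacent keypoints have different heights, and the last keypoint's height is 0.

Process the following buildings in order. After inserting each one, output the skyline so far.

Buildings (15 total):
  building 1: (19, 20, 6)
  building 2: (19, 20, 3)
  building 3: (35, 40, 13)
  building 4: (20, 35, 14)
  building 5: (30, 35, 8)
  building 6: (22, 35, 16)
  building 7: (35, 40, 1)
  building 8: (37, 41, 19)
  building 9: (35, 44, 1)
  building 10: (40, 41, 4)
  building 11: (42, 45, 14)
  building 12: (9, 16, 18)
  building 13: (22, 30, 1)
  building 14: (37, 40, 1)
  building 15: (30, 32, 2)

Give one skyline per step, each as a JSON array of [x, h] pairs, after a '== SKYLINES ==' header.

== SKYLINES ==
[[19,6],[20,0]]
[[19,6],[20,0]]
[[19,6],[20,0],[35,13],[40,0]]
[[19,6],[20,14],[35,13],[40,0]]
[[19,6],[20,14],[35,13],[40,0]]
[[19,6],[20,14],[22,16],[35,13],[40,0]]
[[19,6],[20,14],[22,16],[35,13],[40,0]]
[[19,6],[20,14],[22,16],[35,13],[37,19],[41,0]]
[[19,6],[20,14],[22,16],[35,13],[37,19],[41,1],[44,0]]
[[19,6],[20,14],[22,16],[35,13],[37,19],[41,1],[44,0]]
[[19,6],[20,14],[22,16],[35,13],[37,19],[41,1],[42,14],[45,0]]
[[9,18],[16,0],[19,6],[20,14],[22,16],[35,13],[37,19],[41,1],[42,14],[45,0]]
[[9,18],[16,0],[19,6],[20,14],[22,16],[35,13],[37,19],[41,1],[42,14],[45,0]]
[[9,18],[16,0],[19,6],[20,14],[22,16],[35,13],[37,19],[41,1],[42,14],[45,0]]
[[9,18],[16,0],[19,6],[20,14],[22,16],[35,13],[37,19],[41,1],[42,14],[45,0]]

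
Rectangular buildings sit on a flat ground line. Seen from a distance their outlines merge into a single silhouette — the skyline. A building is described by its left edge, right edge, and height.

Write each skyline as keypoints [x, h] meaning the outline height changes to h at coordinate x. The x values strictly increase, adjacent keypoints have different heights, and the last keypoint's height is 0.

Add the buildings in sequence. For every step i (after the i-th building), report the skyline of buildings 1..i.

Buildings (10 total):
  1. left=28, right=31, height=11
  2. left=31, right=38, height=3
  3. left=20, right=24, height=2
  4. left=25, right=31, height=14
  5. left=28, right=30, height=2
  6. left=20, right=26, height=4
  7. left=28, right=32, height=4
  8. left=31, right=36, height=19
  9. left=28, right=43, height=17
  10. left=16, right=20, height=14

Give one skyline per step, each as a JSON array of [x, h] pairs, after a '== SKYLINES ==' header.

== SKYLINES ==
[[28,11],[31,0]]
[[28,11],[31,3],[38,0]]
[[20,2],[24,0],[28,11],[31,3],[38,0]]
[[20,2],[24,0],[25,14],[31,3],[38,0]]
[[20,2],[24,0],[25,14],[31,3],[38,0]]
[[20,4],[25,14],[31,3],[38,0]]
[[20,4],[25,14],[31,4],[32,3],[38,0]]
[[20,4],[25,14],[31,19],[36,3],[38,0]]
[[20,4],[25,14],[28,17],[31,19],[36,17],[43,0]]
[[16,14],[20,4],[25,14],[28,17],[31,19],[36,17],[43,0]]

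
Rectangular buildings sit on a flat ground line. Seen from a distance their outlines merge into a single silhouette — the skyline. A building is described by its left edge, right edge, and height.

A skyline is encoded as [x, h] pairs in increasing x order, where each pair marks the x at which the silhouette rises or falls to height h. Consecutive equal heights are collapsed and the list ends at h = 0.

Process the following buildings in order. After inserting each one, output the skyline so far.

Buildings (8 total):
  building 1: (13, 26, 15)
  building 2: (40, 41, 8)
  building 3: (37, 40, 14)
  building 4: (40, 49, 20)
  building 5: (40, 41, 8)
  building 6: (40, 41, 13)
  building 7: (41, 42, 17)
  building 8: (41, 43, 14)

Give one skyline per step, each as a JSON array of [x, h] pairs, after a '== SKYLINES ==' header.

== SKYLINES ==
[[13,15],[26,0]]
[[13,15],[26,0],[40,8],[41,0]]
[[13,15],[26,0],[37,14],[40,8],[41,0]]
[[13,15],[26,0],[37,14],[40,20],[49,0]]
[[13,15],[26,0],[37,14],[40,20],[49,0]]
[[13,15],[26,0],[37,14],[40,20],[49,0]]
[[13,15],[26,0],[37,14],[40,20],[49,0]]
[[13,15],[26,0],[37,14],[40,20],[49,0]]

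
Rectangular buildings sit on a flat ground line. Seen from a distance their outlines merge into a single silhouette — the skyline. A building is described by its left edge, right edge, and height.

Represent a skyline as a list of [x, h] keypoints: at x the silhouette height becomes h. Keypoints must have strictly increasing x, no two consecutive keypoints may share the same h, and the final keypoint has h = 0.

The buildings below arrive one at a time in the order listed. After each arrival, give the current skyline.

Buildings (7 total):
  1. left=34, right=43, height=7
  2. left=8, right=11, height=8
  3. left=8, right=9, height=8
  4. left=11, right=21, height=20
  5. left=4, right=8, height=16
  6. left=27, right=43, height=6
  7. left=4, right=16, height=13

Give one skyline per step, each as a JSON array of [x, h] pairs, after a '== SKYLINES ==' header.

== SKYLINES ==
[[34,7],[43,0]]
[[8,8],[11,0],[34,7],[43,0]]
[[8,8],[11,0],[34,7],[43,0]]
[[8,8],[11,20],[21,0],[34,7],[43,0]]
[[4,16],[8,8],[11,20],[21,0],[34,7],[43,0]]
[[4,16],[8,8],[11,20],[21,0],[27,6],[34,7],[43,0]]
[[4,16],[8,13],[11,20],[21,0],[27,6],[34,7],[43,0]]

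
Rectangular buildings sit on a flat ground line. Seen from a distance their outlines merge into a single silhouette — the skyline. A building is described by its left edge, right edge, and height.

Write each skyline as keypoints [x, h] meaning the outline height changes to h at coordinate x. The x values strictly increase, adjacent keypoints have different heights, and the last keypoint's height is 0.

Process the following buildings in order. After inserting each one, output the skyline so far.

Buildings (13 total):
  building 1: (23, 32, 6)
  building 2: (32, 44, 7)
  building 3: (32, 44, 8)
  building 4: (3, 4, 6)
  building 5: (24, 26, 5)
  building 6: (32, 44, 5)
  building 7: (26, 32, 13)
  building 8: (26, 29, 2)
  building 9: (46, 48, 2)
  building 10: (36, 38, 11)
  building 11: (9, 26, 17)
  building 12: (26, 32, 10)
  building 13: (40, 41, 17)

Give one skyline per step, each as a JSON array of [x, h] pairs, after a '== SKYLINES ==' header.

== SKYLINES ==
[[23,6],[32,0]]
[[23,6],[32,7],[44,0]]
[[23,6],[32,8],[44,0]]
[[3,6],[4,0],[23,6],[32,8],[44,0]]
[[3,6],[4,0],[23,6],[32,8],[44,0]]
[[3,6],[4,0],[23,6],[32,8],[44,0]]
[[3,6],[4,0],[23,6],[26,13],[32,8],[44,0]]
[[3,6],[4,0],[23,6],[26,13],[32,8],[44,0]]
[[3,6],[4,0],[23,6],[26,13],[32,8],[44,0],[46,2],[48,0]]
[[3,6],[4,0],[23,6],[26,13],[32,8],[36,11],[38,8],[44,0],[46,2],[48,0]]
[[3,6],[4,0],[9,17],[26,13],[32,8],[36,11],[38,8],[44,0],[46,2],[48,0]]
[[3,6],[4,0],[9,17],[26,13],[32,8],[36,11],[38,8],[44,0],[46,2],[48,0]]
[[3,6],[4,0],[9,17],[26,13],[32,8],[36,11],[38,8],[40,17],[41,8],[44,0],[46,2],[48,0]]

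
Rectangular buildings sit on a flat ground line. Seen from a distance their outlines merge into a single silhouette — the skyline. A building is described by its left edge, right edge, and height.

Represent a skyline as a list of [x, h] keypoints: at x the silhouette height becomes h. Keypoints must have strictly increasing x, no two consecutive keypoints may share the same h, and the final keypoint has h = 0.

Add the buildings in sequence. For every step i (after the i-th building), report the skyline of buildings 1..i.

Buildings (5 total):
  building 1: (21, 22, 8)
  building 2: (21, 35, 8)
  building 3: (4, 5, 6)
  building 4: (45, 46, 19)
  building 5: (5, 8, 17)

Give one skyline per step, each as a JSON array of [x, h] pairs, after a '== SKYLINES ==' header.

== SKYLINES ==
[[21,8],[22,0]]
[[21,8],[35,0]]
[[4,6],[5,0],[21,8],[35,0]]
[[4,6],[5,0],[21,8],[35,0],[45,19],[46,0]]
[[4,6],[5,17],[8,0],[21,8],[35,0],[45,19],[46,0]]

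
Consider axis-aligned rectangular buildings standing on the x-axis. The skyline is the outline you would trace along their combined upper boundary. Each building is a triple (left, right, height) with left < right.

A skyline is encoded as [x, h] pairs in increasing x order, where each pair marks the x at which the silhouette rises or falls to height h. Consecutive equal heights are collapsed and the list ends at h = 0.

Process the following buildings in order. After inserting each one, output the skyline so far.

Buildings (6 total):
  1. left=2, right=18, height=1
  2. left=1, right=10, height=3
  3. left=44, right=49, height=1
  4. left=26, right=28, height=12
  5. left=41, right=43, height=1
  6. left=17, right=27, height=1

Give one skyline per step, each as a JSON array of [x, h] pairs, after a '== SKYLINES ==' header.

== SKYLINES ==
[[2,1],[18,0]]
[[1,3],[10,1],[18,0]]
[[1,3],[10,1],[18,0],[44,1],[49,0]]
[[1,3],[10,1],[18,0],[26,12],[28,0],[44,1],[49,0]]
[[1,3],[10,1],[18,0],[26,12],[28,0],[41,1],[43,0],[44,1],[49,0]]
[[1,3],[10,1],[26,12],[28,0],[41,1],[43,0],[44,1],[49,0]]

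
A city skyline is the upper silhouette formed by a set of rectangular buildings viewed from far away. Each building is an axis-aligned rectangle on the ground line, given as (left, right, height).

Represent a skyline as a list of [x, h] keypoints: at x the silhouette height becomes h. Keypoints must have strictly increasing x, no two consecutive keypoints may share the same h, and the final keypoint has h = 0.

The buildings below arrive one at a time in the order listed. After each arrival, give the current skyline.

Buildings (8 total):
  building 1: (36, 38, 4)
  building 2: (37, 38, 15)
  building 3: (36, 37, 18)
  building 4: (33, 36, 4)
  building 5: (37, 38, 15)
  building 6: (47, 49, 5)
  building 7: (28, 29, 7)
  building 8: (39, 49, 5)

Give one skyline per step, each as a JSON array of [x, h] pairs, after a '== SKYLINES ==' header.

== SKYLINES ==
[[36,4],[38,0]]
[[36,4],[37,15],[38,0]]
[[36,18],[37,15],[38,0]]
[[33,4],[36,18],[37,15],[38,0]]
[[33,4],[36,18],[37,15],[38,0]]
[[33,4],[36,18],[37,15],[38,0],[47,5],[49,0]]
[[28,7],[29,0],[33,4],[36,18],[37,15],[38,0],[47,5],[49,0]]
[[28,7],[29,0],[33,4],[36,18],[37,15],[38,0],[39,5],[49,0]]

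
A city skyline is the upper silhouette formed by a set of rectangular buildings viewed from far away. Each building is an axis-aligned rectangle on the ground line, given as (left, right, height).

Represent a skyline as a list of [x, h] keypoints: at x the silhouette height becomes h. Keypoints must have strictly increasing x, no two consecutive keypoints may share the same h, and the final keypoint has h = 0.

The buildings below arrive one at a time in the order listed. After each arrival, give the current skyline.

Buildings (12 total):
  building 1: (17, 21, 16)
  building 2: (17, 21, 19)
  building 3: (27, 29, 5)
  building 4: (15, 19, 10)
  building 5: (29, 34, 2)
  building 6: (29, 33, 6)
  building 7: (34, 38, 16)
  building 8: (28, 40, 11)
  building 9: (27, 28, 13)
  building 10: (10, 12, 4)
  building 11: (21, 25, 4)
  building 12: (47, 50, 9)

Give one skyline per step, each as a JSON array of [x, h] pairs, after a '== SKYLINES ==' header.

== SKYLINES ==
[[17,16],[21,0]]
[[17,19],[21,0]]
[[17,19],[21,0],[27,5],[29,0]]
[[15,10],[17,19],[21,0],[27,5],[29,0]]
[[15,10],[17,19],[21,0],[27,5],[29,2],[34,0]]
[[15,10],[17,19],[21,0],[27,5],[29,6],[33,2],[34,0]]
[[15,10],[17,19],[21,0],[27,5],[29,6],[33,2],[34,16],[38,0]]
[[15,10],[17,19],[21,0],[27,5],[28,11],[34,16],[38,11],[40,0]]
[[15,10],[17,19],[21,0],[27,13],[28,11],[34,16],[38,11],[40,0]]
[[10,4],[12,0],[15,10],[17,19],[21,0],[27,13],[28,11],[34,16],[38,11],[40,0]]
[[10,4],[12,0],[15,10],[17,19],[21,4],[25,0],[27,13],[28,11],[34,16],[38,11],[40,0]]
[[10,4],[12,0],[15,10],[17,19],[21,4],[25,0],[27,13],[28,11],[34,16],[38,11],[40,0],[47,9],[50,0]]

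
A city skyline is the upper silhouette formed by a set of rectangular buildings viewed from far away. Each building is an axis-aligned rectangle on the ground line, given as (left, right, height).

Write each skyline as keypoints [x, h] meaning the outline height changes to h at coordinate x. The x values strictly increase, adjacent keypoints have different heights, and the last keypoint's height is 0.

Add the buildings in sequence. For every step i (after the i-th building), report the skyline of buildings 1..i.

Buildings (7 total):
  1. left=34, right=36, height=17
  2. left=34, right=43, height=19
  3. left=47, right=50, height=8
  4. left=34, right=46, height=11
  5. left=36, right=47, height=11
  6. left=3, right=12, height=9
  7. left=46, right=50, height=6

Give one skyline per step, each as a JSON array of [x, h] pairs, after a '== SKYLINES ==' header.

== SKYLINES ==
[[34,17],[36,0]]
[[34,19],[43,0]]
[[34,19],[43,0],[47,8],[50,0]]
[[34,19],[43,11],[46,0],[47,8],[50,0]]
[[34,19],[43,11],[47,8],[50,0]]
[[3,9],[12,0],[34,19],[43,11],[47,8],[50,0]]
[[3,9],[12,0],[34,19],[43,11],[47,8],[50,0]]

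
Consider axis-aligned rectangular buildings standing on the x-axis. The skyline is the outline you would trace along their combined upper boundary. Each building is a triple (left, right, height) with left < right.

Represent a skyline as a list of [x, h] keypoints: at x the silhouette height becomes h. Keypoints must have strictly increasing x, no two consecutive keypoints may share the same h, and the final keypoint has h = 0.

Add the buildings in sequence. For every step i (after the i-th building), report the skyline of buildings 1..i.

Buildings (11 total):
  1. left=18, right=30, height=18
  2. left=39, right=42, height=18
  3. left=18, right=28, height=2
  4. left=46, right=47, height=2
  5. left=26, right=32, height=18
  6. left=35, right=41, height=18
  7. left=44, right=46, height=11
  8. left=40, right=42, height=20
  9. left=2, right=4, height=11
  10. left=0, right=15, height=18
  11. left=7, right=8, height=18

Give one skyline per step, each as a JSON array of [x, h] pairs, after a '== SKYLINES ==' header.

== SKYLINES ==
[[18,18],[30,0]]
[[18,18],[30,0],[39,18],[42,0]]
[[18,18],[30,0],[39,18],[42,0]]
[[18,18],[30,0],[39,18],[42,0],[46,2],[47,0]]
[[18,18],[32,0],[39,18],[42,0],[46,2],[47,0]]
[[18,18],[32,0],[35,18],[42,0],[46,2],[47,0]]
[[18,18],[32,0],[35,18],[42,0],[44,11],[46,2],[47,0]]
[[18,18],[32,0],[35,18],[40,20],[42,0],[44,11],[46,2],[47,0]]
[[2,11],[4,0],[18,18],[32,0],[35,18],[40,20],[42,0],[44,11],[46,2],[47,0]]
[[0,18],[15,0],[18,18],[32,0],[35,18],[40,20],[42,0],[44,11],[46,2],[47,0]]
[[0,18],[15,0],[18,18],[32,0],[35,18],[40,20],[42,0],[44,11],[46,2],[47,0]]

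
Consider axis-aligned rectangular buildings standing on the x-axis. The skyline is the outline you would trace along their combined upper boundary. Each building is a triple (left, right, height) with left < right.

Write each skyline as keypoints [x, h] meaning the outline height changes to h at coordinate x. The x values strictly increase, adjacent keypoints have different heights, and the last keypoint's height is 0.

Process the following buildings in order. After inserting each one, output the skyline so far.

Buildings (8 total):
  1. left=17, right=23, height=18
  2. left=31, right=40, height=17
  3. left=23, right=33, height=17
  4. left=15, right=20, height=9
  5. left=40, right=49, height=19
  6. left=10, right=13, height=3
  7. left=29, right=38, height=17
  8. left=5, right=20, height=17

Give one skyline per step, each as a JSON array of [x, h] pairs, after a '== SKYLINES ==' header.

== SKYLINES ==
[[17,18],[23,0]]
[[17,18],[23,0],[31,17],[40,0]]
[[17,18],[23,17],[40,0]]
[[15,9],[17,18],[23,17],[40,0]]
[[15,9],[17,18],[23,17],[40,19],[49,0]]
[[10,3],[13,0],[15,9],[17,18],[23,17],[40,19],[49,0]]
[[10,3],[13,0],[15,9],[17,18],[23,17],[40,19],[49,0]]
[[5,17],[17,18],[23,17],[40,19],[49,0]]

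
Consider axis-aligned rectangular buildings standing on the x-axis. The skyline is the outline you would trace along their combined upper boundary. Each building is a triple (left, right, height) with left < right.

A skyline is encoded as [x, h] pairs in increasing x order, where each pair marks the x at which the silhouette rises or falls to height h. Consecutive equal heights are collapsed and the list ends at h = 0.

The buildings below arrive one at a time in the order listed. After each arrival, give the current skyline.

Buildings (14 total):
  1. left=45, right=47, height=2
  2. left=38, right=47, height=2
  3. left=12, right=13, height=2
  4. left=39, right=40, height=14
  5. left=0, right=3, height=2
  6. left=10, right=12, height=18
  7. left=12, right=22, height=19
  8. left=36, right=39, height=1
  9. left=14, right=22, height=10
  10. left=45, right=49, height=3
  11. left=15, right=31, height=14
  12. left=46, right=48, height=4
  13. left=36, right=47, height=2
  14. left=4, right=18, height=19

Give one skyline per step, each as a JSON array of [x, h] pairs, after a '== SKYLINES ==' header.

== SKYLINES ==
[[45,2],[47,0]]
[[38,2],[47,0]]
[[12,2],[13,0],[38,2],[47,0]]
[[12,2],[13,0],[38,2],[39,14],[40,2],[47,0]]
[[0,2],[3,0],[12,2],[13,0],[38,2],[39,14],[40,2],[47,0]]
[[0,2],[3,0],[10,18],[12,2],[13,0],[38,2],[39,14],[40,2],[47,0]]
[[0,2],[3,0],[10,18],[12,19],[22,0],[38,2],[39,14],[40,2],[47,0]]
[[0,2],[3,0],[10,18],[12,19],[22,0],[36,1],[38,2],[39,14],[40,2],[47,0]]
[[0,2],[3,0],[10,18],[12,19],[22,0],[36,1],[38,2],[39,14],[40,2],[47,0]]
[[0,2],[3,0],[10,18],[12,19],[22,0],[36,1],[38,2],[39,14],[40,2],[45,3],[49,0]]
[[0,2],[3,0],[10,18],[12,19],[22,14],[31,0],[36,1],[38,2],[39,14],[40,2],[45,3],[49,0]]
[[0,2],[3,0],[10,18],[12,19],[22,14],[31,0],[36,1],[38,2],[39,14],[40,2],[45,3],[46,4],[48,3],[49,0]]
[[0,2],[3,0],[10,18],[12,19],[22,14],[31,0],[36,2],[39,14],[40,2],[45,3],[46,4],[48,3],[49,0]]
[[0,2],[3,0],[4,19],[22,14],[31,0],[36,2],[39,14],[40,2],[45,3],[46,4],[48,3],[49,0]]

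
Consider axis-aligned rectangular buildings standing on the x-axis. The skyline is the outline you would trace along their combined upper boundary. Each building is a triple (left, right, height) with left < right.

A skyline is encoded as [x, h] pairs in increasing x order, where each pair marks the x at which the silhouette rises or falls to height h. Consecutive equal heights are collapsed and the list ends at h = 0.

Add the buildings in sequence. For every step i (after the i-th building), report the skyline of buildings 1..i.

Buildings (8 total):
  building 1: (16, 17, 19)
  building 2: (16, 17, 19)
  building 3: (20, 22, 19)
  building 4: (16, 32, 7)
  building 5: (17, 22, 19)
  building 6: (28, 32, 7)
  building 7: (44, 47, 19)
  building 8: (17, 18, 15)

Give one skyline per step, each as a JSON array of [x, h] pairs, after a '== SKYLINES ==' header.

== SKYLINES ==
[[16,19],[17,0]]
[[16,19],[17,0]]
[[16,19],[17,0],[20,19],[22,0]]
[[16,19],[17,7],[20,19],[22,7],[32,0]]
[[16,19],[22,7],[32,0]]
[[16,19],[22,7],[32,0]]
[[16,19],[22,7],[32,0],[44,19],[47,0]]
[[16,19],[22,7],[32,0],[44,19],[47,0]]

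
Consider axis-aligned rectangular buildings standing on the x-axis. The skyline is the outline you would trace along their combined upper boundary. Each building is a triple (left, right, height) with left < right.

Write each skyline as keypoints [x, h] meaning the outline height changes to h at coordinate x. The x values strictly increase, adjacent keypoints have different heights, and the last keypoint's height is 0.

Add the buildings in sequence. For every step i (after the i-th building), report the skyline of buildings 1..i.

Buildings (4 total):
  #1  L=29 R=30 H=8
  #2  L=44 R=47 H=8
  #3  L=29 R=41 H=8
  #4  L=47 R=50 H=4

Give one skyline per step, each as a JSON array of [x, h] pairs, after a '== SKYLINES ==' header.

== SKYLINES ==
[[29,8],[30,0]]
[[29,8],[30,0],[44,8],[47,0]]
[[29,8],[41,0],[44,8],[47,0]]
[[29,8],[41,0],[44,8],[47,4],[50,0]]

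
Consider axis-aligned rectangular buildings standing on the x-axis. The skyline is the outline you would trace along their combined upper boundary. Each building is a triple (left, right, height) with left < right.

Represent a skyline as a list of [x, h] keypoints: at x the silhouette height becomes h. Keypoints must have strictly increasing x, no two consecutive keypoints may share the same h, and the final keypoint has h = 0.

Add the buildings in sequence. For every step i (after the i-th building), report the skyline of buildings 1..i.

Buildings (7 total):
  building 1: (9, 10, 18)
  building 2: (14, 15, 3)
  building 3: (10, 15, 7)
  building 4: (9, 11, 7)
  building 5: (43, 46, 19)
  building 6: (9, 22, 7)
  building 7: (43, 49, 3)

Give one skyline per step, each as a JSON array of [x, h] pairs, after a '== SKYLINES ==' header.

== SKYLINES ==
[[9,18],[10,0]]
[[9,18],[10,0],[14,3],[15,0]]
[[9,18],[10,7],[15,0]]
[[9,18],[10,7],[15,0]]
[[9,18],[10,7],[15,0],[43,19],[46,0]]
[[9,18],[10,7],[22,0],[43,19],[46,0]]
[[9,18],[10,7],[22,0],[43,19],[46,3],[49,0]]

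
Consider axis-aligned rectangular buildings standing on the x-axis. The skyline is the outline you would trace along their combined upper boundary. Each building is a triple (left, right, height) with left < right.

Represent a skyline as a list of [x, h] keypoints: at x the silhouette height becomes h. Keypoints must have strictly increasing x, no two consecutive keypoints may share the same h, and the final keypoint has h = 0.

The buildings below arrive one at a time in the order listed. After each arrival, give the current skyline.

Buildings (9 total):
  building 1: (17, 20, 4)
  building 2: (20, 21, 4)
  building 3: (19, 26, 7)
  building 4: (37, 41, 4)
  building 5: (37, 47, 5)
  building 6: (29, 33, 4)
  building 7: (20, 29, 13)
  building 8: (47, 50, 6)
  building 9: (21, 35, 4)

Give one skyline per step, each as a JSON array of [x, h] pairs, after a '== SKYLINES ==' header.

== SKYLINES ==
[[17,4],[20,0]]
[[17,4],[21,0]]
[[17,4],[19,7],[26,0]]
[[17,4],[19,7],[26,0],[37,4],[41,0]]
[[17,4],[19,7],[26,0],[37,5],[47,0]]
[[17,4],[19,7],[26,0],[29,4],[33,0],[37,5],[47,0]]
[[17,4],[19,7],[20,13],[29,4],[33,0],[37,5],[47,0]]
[[17,4],[19,7],[20,13],[29,4],[33,0],[37,5],[47,6],[50,0]]
[[17,4],[19,7],[20,13],[29,4],[35,0],[37,5],[47,6],[50,0]]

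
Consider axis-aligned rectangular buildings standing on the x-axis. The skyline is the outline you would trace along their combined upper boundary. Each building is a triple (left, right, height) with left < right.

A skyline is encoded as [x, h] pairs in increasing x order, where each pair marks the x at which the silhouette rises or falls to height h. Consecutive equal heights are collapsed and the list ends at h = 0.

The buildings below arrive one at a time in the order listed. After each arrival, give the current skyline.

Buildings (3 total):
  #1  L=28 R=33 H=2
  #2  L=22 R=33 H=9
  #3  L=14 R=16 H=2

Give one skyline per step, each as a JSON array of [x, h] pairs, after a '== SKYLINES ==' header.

== SKYLINES ==
[[28,2],[33,0]]
[[22,9],[33,0]]
[[14,2],[16,0],[22,9],[33,0]]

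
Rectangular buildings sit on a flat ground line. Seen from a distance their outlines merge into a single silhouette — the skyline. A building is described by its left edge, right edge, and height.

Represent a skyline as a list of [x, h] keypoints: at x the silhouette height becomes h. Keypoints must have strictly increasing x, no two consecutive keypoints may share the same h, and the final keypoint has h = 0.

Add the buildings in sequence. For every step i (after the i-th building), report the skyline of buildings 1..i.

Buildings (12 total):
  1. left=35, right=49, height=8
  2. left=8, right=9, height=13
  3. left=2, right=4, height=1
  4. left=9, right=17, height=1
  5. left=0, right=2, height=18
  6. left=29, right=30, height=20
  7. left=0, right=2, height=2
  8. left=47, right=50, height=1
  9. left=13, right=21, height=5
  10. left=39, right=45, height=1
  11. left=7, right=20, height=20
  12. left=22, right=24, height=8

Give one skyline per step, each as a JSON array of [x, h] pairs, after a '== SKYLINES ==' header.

== SKYLINES ==
[[35,8],[49,0]]
[[8,13],[9,0],[35,8],[49,0]]
[[2,1],[4,0],[8,13],[9,0],[35,8],[49,0]]
[[2,1],[4,0],[8,13],[9,1],[17,0],[35,8],[49,0]]
[[0,18],[2,1],[4,0],[8,13],[9,1],[17,0],[35,8],[49,0]]
[[0,18],[2,1],[4,0],[8,13],[9,1],[17,0],[29,20],[30,0],[35,8],[49,0]]
[[0,18],[2,1],[4,0],[8,13],[9,1],[17,0],[29,20],[30,0],[35,8],[49,0]]
[[0,18],[2,1],[4,0],[8,13],[9,1],[17,0],[29,20],[30,0],[35,8],[49,1],[50,0]]
[[0,18],[2,1],[4,0],[8,13],[9,1],[13,5],[21,0],[29,20],[30,0],[35,8],[49,1],[50,0]]
[[0,18],[2,1],[4,0],[8,13],[9,1],[13,5],[21,0],[29,20],[30,0],[35,8],[49,1],[50,0]]
[[0,18],[2,1],[4,0],[7,20],[20,5],[21,0],[29,20],[30,0],[35,8],[49,1],[50,0]]
[[0,18],[2,1],[4,0],[7,20],[20,5],[21,0],[22,8],[24,0],[29,20],[30,0],[35,8],[49,1],[50,0]]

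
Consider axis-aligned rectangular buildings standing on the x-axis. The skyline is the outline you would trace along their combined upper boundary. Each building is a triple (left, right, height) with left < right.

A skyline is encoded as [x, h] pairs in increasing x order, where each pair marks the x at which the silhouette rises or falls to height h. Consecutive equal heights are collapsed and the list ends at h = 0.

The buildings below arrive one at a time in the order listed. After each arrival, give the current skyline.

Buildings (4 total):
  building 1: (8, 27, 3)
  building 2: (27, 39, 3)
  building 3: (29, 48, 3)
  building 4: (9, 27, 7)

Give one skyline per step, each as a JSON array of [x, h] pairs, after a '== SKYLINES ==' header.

== SKYLINES ==
[[8,3],[27,0]]
[[8,3],[39,0]]
[[8,3],[48,0]]
[[8,3],[9,7],[27,3],[48,0]]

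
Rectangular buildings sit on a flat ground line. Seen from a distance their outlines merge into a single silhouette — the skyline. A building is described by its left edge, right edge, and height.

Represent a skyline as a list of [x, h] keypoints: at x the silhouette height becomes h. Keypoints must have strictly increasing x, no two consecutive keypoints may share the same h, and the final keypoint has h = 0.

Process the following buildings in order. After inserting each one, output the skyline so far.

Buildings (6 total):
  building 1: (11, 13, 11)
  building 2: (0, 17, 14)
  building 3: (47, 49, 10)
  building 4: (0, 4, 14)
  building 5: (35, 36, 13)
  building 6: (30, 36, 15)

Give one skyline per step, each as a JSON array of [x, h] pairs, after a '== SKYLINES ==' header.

== SKYLINES ==
[[11,11],[13,0]]
[[0,14],[17,0]]
[[0,14],[17,0],[47,10],[49,0]]
[[0,14],[17,0],[47,10],[49,0]]
[[0,14],[17,0],[35,13],[36,0],[47,10],[49,0]]
[[0,14],[17,0],[30,15],[36,0],[47,10],[49,0]]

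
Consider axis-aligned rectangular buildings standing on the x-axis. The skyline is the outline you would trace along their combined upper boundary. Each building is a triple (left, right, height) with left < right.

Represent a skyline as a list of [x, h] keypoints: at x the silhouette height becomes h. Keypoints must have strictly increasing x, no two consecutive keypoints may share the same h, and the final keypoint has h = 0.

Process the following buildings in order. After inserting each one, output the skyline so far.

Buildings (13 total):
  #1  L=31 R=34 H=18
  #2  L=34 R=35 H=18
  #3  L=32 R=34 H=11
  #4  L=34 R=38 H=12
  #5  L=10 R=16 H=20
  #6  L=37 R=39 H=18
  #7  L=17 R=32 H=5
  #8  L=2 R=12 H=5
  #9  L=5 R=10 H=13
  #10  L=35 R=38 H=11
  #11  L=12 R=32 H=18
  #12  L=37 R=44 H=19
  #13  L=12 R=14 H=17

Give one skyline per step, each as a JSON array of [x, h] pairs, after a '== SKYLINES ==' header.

== SKYLINES ==
[[31,18],[34,0]]
[[31,18],[35,0]]
[[31,18],[35,0]]
[[31,18],[35,12],[38,0]]
[[10,20],[16,0],[31,18],[35,12],[38,0]]
[[10,20],[16,0],[31,18],[35,12],[37,18],[39,0]]
[[10,20],[16,0],[17,5],[31,18],[35,12],[37,18],[39,0]]
[[2,5],[10,20],[16,0],[17,5],[31,18],[35,12],[37,18],[39,0]]
[[2,5],[5,13],[10,20],[16,0],[17,5],[31,18],[35,12],[37,18],[39,0]]
[[2,5],[5,13],[10,20],[16,0],[17,5],[31,18],[35,12],[37,18],[39,0]]
[[2,5],[5,13],[10,20],[16,18],[35,12],[37,18],[39,0]]
[[2,5],[5,13],[10,20],[16,18],[35,12],[37,19],[44,0]]
[[2,5],[5,13],[10,20],[16,18],[35,12],[37,19],[44,0]]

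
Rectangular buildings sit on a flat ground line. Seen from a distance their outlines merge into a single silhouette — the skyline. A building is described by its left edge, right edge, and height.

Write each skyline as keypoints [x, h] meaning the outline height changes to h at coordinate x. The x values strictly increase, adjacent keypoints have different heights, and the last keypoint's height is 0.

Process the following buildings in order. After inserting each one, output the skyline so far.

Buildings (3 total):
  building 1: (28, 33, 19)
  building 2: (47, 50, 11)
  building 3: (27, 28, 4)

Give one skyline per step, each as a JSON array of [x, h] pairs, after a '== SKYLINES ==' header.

== SKYLINES ==
[[28,19],[33,0]]
[[28,19],[33,0],[47,11],[50,0]]
[[27,4],[28,19],[33,0],[47,11],[50,0]]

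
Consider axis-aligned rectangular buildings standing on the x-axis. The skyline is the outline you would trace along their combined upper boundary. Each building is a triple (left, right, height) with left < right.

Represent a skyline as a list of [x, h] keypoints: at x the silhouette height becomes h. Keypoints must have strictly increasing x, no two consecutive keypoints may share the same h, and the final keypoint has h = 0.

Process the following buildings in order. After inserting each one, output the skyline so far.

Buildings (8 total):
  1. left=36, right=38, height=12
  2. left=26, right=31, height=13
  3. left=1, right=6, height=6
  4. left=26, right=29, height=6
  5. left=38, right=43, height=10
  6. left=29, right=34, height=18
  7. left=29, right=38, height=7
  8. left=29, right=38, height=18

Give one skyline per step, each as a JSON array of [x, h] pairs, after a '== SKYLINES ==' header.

== SKYLINES ==
[[36,12],[38,0]]
[[26,13],[31,0],[36,12],[38,0]]
[[1,6],[6,0],[26,13],[31,0],[36,12],[38,0]]
[[1,6],[6,0],[26,13],[31,0],[36,12],[38,0]]
[[1,6],[6,0],[26,13],[31,0],[36,12],[38,10],[43,0]]
[[1,6],[6,0],[26,13],[29,18],[34,0],[36,12],[38,10],[43,0]]
[[1,6],[6,0],[26,13],[29,18],[34,7],[36,12],[38,10],[43,0]]
[[1,6],[6,0],[26,13],[29,18],[38,10],[43,0]]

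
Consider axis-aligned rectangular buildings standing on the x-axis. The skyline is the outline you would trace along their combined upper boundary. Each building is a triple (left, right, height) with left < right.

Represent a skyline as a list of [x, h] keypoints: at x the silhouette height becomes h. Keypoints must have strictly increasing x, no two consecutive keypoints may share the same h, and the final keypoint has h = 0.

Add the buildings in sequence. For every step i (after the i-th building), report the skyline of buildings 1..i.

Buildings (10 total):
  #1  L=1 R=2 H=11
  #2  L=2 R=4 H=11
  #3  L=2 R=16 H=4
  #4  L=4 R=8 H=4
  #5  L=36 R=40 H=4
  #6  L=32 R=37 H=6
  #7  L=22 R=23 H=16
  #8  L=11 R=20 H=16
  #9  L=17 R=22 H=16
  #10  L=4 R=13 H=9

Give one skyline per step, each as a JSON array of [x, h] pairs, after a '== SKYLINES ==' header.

== SKYLINES ==
[[1,11],[2,0]]
[[1,11],[4,0]]
[[1,11],[4,4],[16,0]]
[[1,11],[4,4],[16,0]]
[[1,11],[4,4],[16,0],[36,4],[40,0]]
[[1,11],[4,4],[16,0],[32,6],[37,4],[40,0]]
[[1,11],[4,4],[16,0],[22,16],[23,0],[32,6],[37,4],[40,0]]
[[1,11],[4,4],[11,16],[20,0],[22,16],[23,0],[32,6],[37,4],[40,0]]
[[1,11],[4,4],[11,16],[23,0],[32,6],[37,4],[40,0]]
[[1,11],[4,9],[11,16],[23,0],[32,6],[37,4],[40,0]]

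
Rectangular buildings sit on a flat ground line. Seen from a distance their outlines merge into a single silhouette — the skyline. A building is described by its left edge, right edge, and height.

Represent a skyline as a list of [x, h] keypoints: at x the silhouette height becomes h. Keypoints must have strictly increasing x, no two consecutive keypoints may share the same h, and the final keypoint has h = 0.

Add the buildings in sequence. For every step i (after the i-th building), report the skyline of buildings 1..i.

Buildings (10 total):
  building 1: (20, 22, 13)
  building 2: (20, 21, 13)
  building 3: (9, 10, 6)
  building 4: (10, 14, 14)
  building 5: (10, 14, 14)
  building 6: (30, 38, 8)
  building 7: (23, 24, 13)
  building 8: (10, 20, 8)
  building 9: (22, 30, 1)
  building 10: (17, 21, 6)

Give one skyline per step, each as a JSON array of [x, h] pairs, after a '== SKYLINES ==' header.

== SKYLINES ==
[[20,13],[22,0]]
[[20,13],[22,0]]
[[9,6],[10,0],[20,13],[22,0]]
[[9,6],[10,14],[14,0],[20,13],[22,0]]
[[9,6],[10,14],[14,0],[20,13],[22,0]]
[[9,6],[10,14],[14,0],[20,13],[22,0],[30,8],[38,0]]
[[9,6],[10,14],[14,0],[20,13],[22,0],[23,13],[24,0],[30,8],[38,0]]
[[9,6],[10,14],[14,8],[20,13],[22,0],[23,13],[24,0],[30,8],[38,0]]
[[9,6],[10,14],[14,8],[20,13],[22,1],[23,13],[24,1],[30,8],[38,0]]
[[9,6],[10,14],[14,8],[20,13],[22,1],[23,13],[24,1],[30,8],[38,0]]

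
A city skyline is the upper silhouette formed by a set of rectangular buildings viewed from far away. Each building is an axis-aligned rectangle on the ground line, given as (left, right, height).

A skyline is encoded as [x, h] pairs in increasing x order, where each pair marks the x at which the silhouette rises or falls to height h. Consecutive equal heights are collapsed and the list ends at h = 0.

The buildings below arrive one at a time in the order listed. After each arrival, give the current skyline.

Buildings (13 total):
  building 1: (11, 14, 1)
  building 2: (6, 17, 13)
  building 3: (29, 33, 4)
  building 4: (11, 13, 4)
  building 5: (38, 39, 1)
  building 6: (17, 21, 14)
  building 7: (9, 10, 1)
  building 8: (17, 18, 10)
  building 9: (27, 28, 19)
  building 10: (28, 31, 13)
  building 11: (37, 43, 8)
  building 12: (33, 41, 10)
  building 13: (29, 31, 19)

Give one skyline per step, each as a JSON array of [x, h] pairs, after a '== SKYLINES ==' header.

== SKYLINES ==
[[11,1],[14,0]]
[[6,13],[17,0]]
[[6,13],[17,0],[29,4],[33,0]]
[[6,13],[17,0],[29,4],[33,0]]
[[6,13],[17,0],[29,4],[33,0],[38,1],[39,0]]
[[6,13],[17,14],[21,0],[29,4],[33,0],[38,1],[39,0]]
[[6,13],[17,14],[21,0],[29,4],[33,0],[38,1],[39,0]]
[[6,13],[17,14],[21,0],[29,4],[33,0],[38,1],[39,0]]
[[6,13],[17,14],[21,0],[27,19],[28,0],[29,4],[33,0],[38,1],[39,0]]
[[6,13],[17,14],[21,0],[27,19],[28,13],[31,4],[33,0],[38,1],[39,0]]
[[6,13],[17,14],[21,0],[27,19],[28,13],[31,4],[33,0],[37,8],[43,0]]
[[6,13],[17,14],[21,0],[27,19],[28,13],[31,4],[33,10],[41,8],[43,0]]
[[6,13],[17,14],[21,0],[27,19],[28,13],[29,19],[31,4],[33,10],[41,8],[43,0]]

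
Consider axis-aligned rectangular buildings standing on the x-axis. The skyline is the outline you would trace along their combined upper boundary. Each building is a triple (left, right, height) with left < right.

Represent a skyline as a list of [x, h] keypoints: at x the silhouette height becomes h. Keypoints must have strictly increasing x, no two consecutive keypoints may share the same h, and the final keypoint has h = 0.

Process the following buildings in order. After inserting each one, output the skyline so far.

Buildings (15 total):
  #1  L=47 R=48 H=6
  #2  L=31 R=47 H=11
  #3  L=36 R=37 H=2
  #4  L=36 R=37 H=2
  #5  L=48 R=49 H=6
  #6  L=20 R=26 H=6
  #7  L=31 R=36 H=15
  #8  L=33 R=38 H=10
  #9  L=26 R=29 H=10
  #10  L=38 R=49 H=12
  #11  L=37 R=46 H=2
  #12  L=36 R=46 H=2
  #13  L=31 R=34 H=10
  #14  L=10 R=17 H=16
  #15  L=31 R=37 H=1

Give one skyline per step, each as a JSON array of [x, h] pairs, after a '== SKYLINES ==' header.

== SKYLINES ==
[[47,6],[48,0]]
[[31,11],[47,6],[48,0]]
[[31,11],[47,6],[48,0]]
[[31,11],[47,6],[48,0]]
[[31,11],[47,6],[49,0]]
[[20,6],[26,0],[31,11],[47,6],[49,0]]
[[20,6],[26,0],[31,15],[36,11],[47,6],[49,0]]
[[20,6],[26,0],[31,15],[36,11],[47,6],[49,0]]
[[20,6],[26,10],[29,0],[31,15],[36,11],[47,6],[49,0]]
[[20,6],[26,10],[29,0],[31,15],[36,11],[38,12],[49,0]]
[[20,6],[26,10],[29,0],[31,15],[36,11],[38,12],[49,0]]
[[20,6],[26,10],[29,0],[31,15],[36,11],[38,12],[49,0]]
[[20,6],[26,10],[29,0],[31,15],[36,11],[38,12],[49,0]]
[[10,16],[17,0],[20,6],[26,10],[29,0],[31,15],[36,11],[38,12],[49,0]]
[[10,16],[17,0],[20,6],[26,10],[29,0],[31,15],[36,11],[38,12],[49,0]]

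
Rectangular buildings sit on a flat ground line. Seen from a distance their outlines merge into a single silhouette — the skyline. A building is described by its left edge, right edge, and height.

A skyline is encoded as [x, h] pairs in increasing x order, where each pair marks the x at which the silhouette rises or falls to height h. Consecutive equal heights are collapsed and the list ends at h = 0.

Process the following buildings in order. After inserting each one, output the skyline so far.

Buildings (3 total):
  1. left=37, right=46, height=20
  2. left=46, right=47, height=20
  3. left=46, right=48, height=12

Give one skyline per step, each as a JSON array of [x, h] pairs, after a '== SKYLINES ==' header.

== SKYLINES ==
[[37,20],[46,0]]
[[37,20],[47,0]]
[[37,20],[47,12],[48,0]]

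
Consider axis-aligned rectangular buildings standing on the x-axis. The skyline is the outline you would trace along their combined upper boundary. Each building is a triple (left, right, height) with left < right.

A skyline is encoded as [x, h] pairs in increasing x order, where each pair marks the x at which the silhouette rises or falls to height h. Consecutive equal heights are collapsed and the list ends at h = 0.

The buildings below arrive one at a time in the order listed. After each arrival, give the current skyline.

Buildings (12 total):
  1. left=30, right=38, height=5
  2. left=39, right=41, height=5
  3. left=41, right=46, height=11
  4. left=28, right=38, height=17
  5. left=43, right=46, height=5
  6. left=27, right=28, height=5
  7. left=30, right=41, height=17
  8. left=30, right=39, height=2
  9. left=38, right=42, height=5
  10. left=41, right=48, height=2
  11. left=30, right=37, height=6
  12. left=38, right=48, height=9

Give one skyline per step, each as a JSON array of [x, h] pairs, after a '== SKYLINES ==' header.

== SKYLINES ==
[[30,5],[38,0]]
[[30,5],[38,0],[39,5],[41,0]]
[[30,5],[38,0],[39,5],[41,11],[46,0]]
[[28,17],[38,0],[39,5],[41,11],[46,0]]
[[28,17],[38,0],[39,5],[41,11],[46,0]]
[[27,5],[28,17],[38,0],[39,5],[41,11],[46,0]]
[[27,5],[28,17],[41,11],[46,0]]
[[27,5],[28,17],[41,11],[46,0]]
[[27,5],[28,17],[41,11],[46,0]]
[[27,5],[28,17],[41,11],[46,2],[48,0]]
[[27,5],[28,17],[41,11],[46,2],[48,0]]
[[27,5],[28,17],[41,11],[46,9],[48,0]]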